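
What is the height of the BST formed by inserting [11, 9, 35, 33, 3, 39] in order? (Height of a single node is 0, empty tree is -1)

Insertion order: [11, 9, 35, 33, 3, 39]
Tree (level-order array): [11, 9, 35, 3, None, 33, 39]
Compute height bottom-up (empty subtree = -1):
  height(3) = 1 + max(-1, -1) = 0
  height(9) = 1 + max(0, -1) = 1
  height(33) = 1 + max(-1, -1) = 0
  height(39) = 1 + max(-1, -1) = 0
  height(35) = 1 + max(0, 0) = 1
  height(11) = 1 + max(1, 1) = 2
Height = 2


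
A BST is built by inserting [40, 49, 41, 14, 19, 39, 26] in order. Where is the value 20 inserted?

Starting tree (level order): [40, 14, 49, None, 19, 41, None, None, 39, None, None, 26]
Insertion path: 40 -> 14 -> 19 -> 39 -> 26
Result: insert 20 as left child of 26
Final tree (level order): [40, 14, 49, None, 19, 41, None, None, 39, None, None, 26, None, 20]


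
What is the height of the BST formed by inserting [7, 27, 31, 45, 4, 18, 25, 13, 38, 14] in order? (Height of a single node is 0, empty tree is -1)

Insertion order: [7, 27, 31, 45, 4, 18, 25, 13, 38, 14]
Tree (level-order array): [7, 4, 27, None, None, 18, 31, 13, 25, None, 45, None, 14, None, None, 38]
Compute height bottom-up (empty subtree = -1):
  height(4) = 1 + max(-1, -1) = 0
  height(14) = 1 + max(-1, -1) = 0
  height(13) = 1 + max(-1, 0) = 1
  height(25) = 1 + max(-1, -1) = 0
  height(18) = 1 + max(1, 0) = 2
  height(38) = 1 + max(-1, -1) = 0
  height(45) = 1 + max(0, -1) = 1
  height(31) = 1 + max(-1, 1) = 2
  height(27) = 1 + max(2, 2) = 3
  height(7) = 1 + max(0, 3) = 4
Height = 4


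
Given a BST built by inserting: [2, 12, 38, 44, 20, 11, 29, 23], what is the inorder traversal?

Tree insertion order: [2, 12, 38, 44, 20, 11, 29, 23]
Tree (level-order array): [2, None, 12, 11, 38, None, None, 20, 44, None, 29, None, None, 23]
Inorder traversal: [2, 11, 12, 20, 23, 29, 38, 44]


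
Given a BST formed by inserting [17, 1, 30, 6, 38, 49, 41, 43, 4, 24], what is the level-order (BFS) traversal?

Tree insertion order: [17, 1, 30, 6, 38, 49, 41, 43, 4, 24]
Tree (level-order array): [17, 1, 30, None, 6, 24, 38, 4, None, None, None, None, 49, None, None, 41, None, None, 43]
BFS from the root, enqueuing left then right child of each popped node:
  queue [17] -> pop 17, enqueue [1, 30], visited so far: [17]
  queue [1, 30] -> pop 1, enqueue [6], visited so far: [17, 1]
  queue [30, 6] -> pop 30, enqueue [24, 38], visited so far: [17, 1, 30]
  queue [6, 24, 38] -> pop 6, enqueue [4], visited so far: [17, 1, 30, 6]
  queue [24, 38, 4] -> pop 24, enqueue [none], visited so far: [17, 1, 30, 6, 24]
  queue [38, 4] -> pop 38, enqueue [49], visited so far: [17, 1, 30, 6, 24, 38]
  queue [4, 49] -> pop 4, enqueue [none], visited so far: [17, 1, 30, 6, 24, 38, 4]
  queue [49] -> pop 49, enqueue [41], visited so far: [17, 1, 30, 6, 24, 38, 4, 49]
  queue [41] -> pop 41, enqueue [43], visited so far: [17, 1, 30, 6, 24, 38, 4, 49, 41]
  queue [43] -> pop 43, enqueue [none], visited so far: [17, 1, 30, 6, 24, 38, 4, 49, 41, 43]
Result: [17, 1, 30, 6, 24, 38, 4, 49, 41, 43]


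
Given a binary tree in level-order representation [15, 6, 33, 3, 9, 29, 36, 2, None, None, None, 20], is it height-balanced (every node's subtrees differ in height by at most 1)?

Tree (level-order array): [15, 6, 33, 3, 9, 29, 36, 2, None, None, None, 20]
Definition: a tree is height-balanced if, at every node, |h(left) - h(right)| <= 1 (empty subtree has height -1).
Bottom-up per-node check:
  node 2: h_left=-1, h_right=-1, diff=0 [OK], height=0
  node 3: h_left=0, h_right=-1, diff=1 [OK], height=1
  node 9: h_left=-1, h_right=-1, diff=0 [OK], height=0
  node 6: h_left=1, h_right=0, diff=1 [OK], height=2
  node 20: h_left=-1, h_right=-1, diff=0 [OK], height=0
  node 29: h_left=0, h_right=-1, diff=1 [OK], height=1
  node 36: h_left=-1, h_right=-1, diff=0 [OK], height=0
  node 33: h_left=1, h_right=0, diff=1 [OK], height=2
  node 15: h_left=2, h_right=2, diff=0 [OK], height=3
All nodes satisfy the balance condition.
Result: Balanced


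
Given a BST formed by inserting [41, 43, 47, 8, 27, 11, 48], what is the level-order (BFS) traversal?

Tree insertion order: [41, 43, 47, 8, 27, 11, 48]
Tree (level-order array): [41, 8, 43, None, 27, None, 47, 11, None, None, 48]
BFS from the root, enqueuing left then right child of each popped node:
  queue [41] -> pop 41, enqueue [8, 43], visited so far: [41]
  queue [8, 43] -> pop 8, enqueue [27], visited so far: [41, 8]
  queue [43, 27] -> pop 43, enqueue [47], visited so far: [41, 8, 43]
  queue [27, 47] -> pop 27, enqueue [11], visited so far: [41, 8, 43, 27]
  queue [47, 11] -> pop 47, enqueue [48], visited so far: [41, 8, 43, 27, 47]
  queue [11, 48] -> pop 11, enqueue [none], visited so far: [41, 8, 43, 27, 47, 11]
  queue [48] -> pop 48, enqueue [none], visited so far: [41, 8, 43, 27, 47, 11, 48]
Result: [41, 8, 43, 27, 47, 11, 48]


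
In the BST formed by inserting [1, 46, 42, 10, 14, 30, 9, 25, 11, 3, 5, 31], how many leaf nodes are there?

Tree built from: [1, 46, 42, 10, 14, 30, 9, 25, 11, 3, 5, 31]
Tree (level-order array): [1, None, 46, 42, None, 10, None, 9, 14, 3, None, 11, 30, None, 5, None, None, 25, 31]
Rule: A leaf has 0 children.
Per-node child counts:
  node 1: 1 child(ren)
  node 46: 1 child(ren)
  node 42: 1 child(ren)
  node 10: 2 child(ren)
  node 9: 1 child(ren)
  node 3: 1 child(ren)
  node 5: 0 child(ren)
  node 14: 2 child(ren)
  node 11: 0 child(ren)
  node 30: 2 child(ren)
  node 25: 0 child(ren)
  node 31: 0 child(ren)
Matching nodes: [5, 11, 25, 31]
Count of leaf nodes: 4


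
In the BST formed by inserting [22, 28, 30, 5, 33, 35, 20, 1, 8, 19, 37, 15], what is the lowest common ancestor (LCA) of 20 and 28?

Tree insertion order: [22, 28, 30, 5, 33, 35, 20, 1, 8, 19, 37, 15]
Tree (level-order array): [22, 5, 28, 1, 20, None, 30, None, None, 8, None, None, 33, None, 19, None, 35, 15, None, None, 37]
In a BST, the LCA of p=20, q=28 is the first node v on the
root-to-leaf path with p <= v <= q (go left if both < v, right if both > v).
Walk from root:
  at 22: 20 <= 22 <= 28, this is the LCA
LCA = 22


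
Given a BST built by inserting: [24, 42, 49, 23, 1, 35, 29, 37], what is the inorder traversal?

Tree insertion order: [24, 42, 49, 23, 1, 35, 29, 37]
Tree (level-order array): [24, 23, 42, 1, None, 35, 49, None, None, 29, 37]
Inorder traversal: [1, 23, 24, 29, 35, 37, 42, 49]


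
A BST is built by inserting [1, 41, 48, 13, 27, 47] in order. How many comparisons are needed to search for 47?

Search path for 47: 1 -> 41 -> 48 -> 47
Found: True
Comparisons: 4


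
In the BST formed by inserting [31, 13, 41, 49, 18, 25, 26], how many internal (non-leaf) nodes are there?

Tree built from: [31, 13, 41, 49, 18, 25, 26]
Tree (level-order array): [31, 13, 41, None, 18, None, 49, None, 25, None, None, None, 26]
Rule: An internal node has at least one child.
Per-node child counts:
  node 31: 2 child(ren)
  node 13: 1 child(ren)
  node 18: 1 child(ren)
  node 25: 1 child(ren)
  node 26: 0 child(ren)
  node 41: 1 child(ren)
  node 49: 0 child(ren)
Matching nodes: [31, 13, 18, 25, 41]
Count of internal (non-leaf) nodes: 5


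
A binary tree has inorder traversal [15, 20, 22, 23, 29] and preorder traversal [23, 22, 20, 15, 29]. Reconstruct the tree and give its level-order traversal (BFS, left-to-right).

Inorder:  [15, 20, 22, 23, 29]
Preorder: [23, 22, 20, 15, 29]
Algorithm: preorder visits root first, so consume preorder in order;
for each root, split the current inorder slice at that value into
left-subtree inorder and right-subtree inorder, then recurse.
Recursive splits:
  root=23; inorder splits into left=[15, 20, 22], right=[29]
  root=22; inorder splits into left=[15, 20], right=[]
  root=20; inorder splits into left=[15], right=[]
  root=15; inorder splits into left=[], right=[]
  root=29; inorder splits into left=[], right=[]
Reconstructed level-order: [23, 22, 29, 20, 15]


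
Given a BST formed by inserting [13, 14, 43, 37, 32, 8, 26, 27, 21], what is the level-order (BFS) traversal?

Tree insertion order: [13, 14, 43, 37, 32, 8, 26, 27, 21]
Tree (level-order array): [13, 8, 14, None, None, None, 43, 37, None, 32, None, 26, None, 21, 27]
BFS from the root, enqueuing left then right child of each popped node:
  queue [13] -> pop 13, enqueue [8, 14], visited so far: [13]
  queue [8, 14] -> pop 8, enqueue [none], visited so far: [13, 8]
  queue [14] -> pop 14, enqueue [43], visited so far: [13, 8, 14]
  queue [43] -> pop 43, enqueue [37], visited so far: [13, 8, 14, 43]
  queue [37] -> pop 37, enqueue [32], visited so far: [13, 8, 14, 43, 37]
  queue [32] -> pop 32, enqueue [26], visited so far: [13, 8, 14, 43, 37, 32]
  queue [26] -> pop 26, enqueue [21, 27], visited so far: [13, 8, 14, 43, 37, 32, 26]
  queue [21, 27] -> pop 21, enqueue [none], visited so far: [13, 8, 14, 43, 37, 32, 26, 21]
  queue [27] -> pop 27, enqueue [none], visited so far: [13, 8, 14, 43, 37, 32, 26, 21, 27]
Result: [13, 8, 14, 43, 37, 32, 26, 21, 27]


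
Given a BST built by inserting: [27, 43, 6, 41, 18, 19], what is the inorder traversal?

Tree insertion order: [27, 43, 6, 41, 18, 19]
Tree (level-order array): [27, 6, 43, None, 18, 41, None, None, 19]
Inorder traversal: [6, 18, 19, 27, 41, 43]


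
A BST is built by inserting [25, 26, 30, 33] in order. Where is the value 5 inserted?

Starting tree (level order): [25, None, 26, None, 30, None, 33]
Insertion path: 25
Result: insert 5 as left child of 25
Final tree (level order): [25, 5, 26, None, None, None, 30, None, 33]


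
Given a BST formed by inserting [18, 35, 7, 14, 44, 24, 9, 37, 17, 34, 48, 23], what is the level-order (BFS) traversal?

Tree insertion order: [18, 35, 7, 14, 44, 24, 9, 37, 17, 34, 48, 23]
Tree (level-order array): [18, 7, 35, None, 14, 24, 44, 9, 17, 23, 34, 37, 48]
BFS from the root, enqueuing left then right child of each popped node:
  queue [18] -> pop 18, enqueue [7, 35], visited so far: [18]
  queue [7, 35] -> pop 7, enqueue [14], visited so far: [18, 7]
  queue [35, 14] -> pop 35, enqueue [24, 44], visited so far: [18, 7, 35]
  queue [14, 24, 44] -> pop 14, enqueue [9, 17], visited so far: [18, 7, 35, 14]
  queue [24, 44, 9, 17] -> pop 24, enqueue [23, 34], visited so far: [18, 7, 35, 14, 24]
  queue [44, 9, 17, 23, 34] -> pop 44, enqueue [37, 48], visited so far: [18, 7, 35, 14, 24, 44]
  queue [9, 17, 23, 34, 37, 48] -> pop 9, enqueue [none], visited so far: [18, 7, 35, 14, 24, 44, 9]
  queue [17, 23, 34, 37, 48] -> pop 17, enqueue [none], visited so far: [18, 7, 35, 14, 24, 44, 9, 17]
  queue [23, 34, 37, 48] -> pop 23, enqueue [none], visited so far: [18, 7, 35, 14, 24, 44, 9, 17, 23]
  queue [34, 37, 48] -> pop 34, enqueue [none], visited so far: [18, 7, 35, 14, 24, 44, 9, 17, 23, 34]
  queue [37, 48] -> pop 37, enqueue [none], visited so far: [18, 7, 35, 14, 24, 44, 9, 17, 23, 34, 37]
  queue [48] -> pop 48, enqueue [none], visited so far: [18, 7, 35, 14, 24, 44, 9, 17, 23, 34, 37, 48]
Result: [18, 7, 35, 14, 24, 44, 9, 17, 23, 34, 37, 48]


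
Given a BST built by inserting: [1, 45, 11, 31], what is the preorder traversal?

Tree insertion order: [1, 45, 11, 31]
Tree (level-order array): [1, None, 45, 11, None, None, 31]
Preorder traversal: [1, 45, 11, 31]


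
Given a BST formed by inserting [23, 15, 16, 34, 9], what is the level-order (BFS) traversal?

Tree insertion order: [23, 15, 16, 34, 9]
Tree (level-order array): [23, 15, 34, 9, 16]
BFS from the root, enqueuing left then right child of each popped node:
  queue [23] -> pop 23, enqueue [15, 34], visited so far: [23]
  queue [15, 34] -> pop 15, enqueue [9, 16], visited so far: [23, 15]
  queue [34, 9, 16] -> pop 34, enqueue [none], visited so far: [23, 15, 34]
  queue [9, 16] -> pop 9, enqueue [none], visited so far: [23, 15, 34, 9]
  queue [16] -> pop 16, enqueue [none], visited so far: [23, 15, 34, 9, 16]
Result: [23, 15, 34, 9, 16]


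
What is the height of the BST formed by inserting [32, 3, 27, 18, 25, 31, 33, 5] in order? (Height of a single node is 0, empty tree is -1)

Insertion order: [32, 3, 27, 18, 25, 31, 33, 5]
Tree (level-order array): [32, 3, 33, None, 27, None, None, 18, 31, 5, 25]
Compute height bottom-up (empty subtree = -1):
  height(5) = 1 + max(-1, -1) = 0
  height(25) = 1 + max(-1, -1) = 0
  height(18) = 1 + max(0, 0) = 1
  height(31) = 1 + max(-1, -1) = 0
  height(27) = 1 + max(1, 0) = 2
  height(3) = 1 + max(-1, 2) = 3
  height(33) = 1 + max(-1, -1) = 0
  height(32) = 1 + max(3, 0) = 4
Height = 4


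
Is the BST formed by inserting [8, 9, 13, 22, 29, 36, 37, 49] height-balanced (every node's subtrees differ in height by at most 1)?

Tree (level-order array): [8, None, 9, None, 13, None, 22, None, 29, None, 36, None, 37, None, 49]
Definition: a tree is height-balanced if, at every node, |h(left) - h(right)| <= 1 (empty subtree has height -1).
Bottom-up per-node check:
  node 49: h_left=-1, h_right=-1, diff=0 [OK], height=0
  node 37: h_left=-1, h_right=0, diff=1 [OK], height=1
  node 36: h_left=-1, h_right=1, diff=2 [FAIL (|-1-1|=2 > 1)], height=2
  node 29: h_left=-1, h_right=2, diff=3 [FAIL (|-1-2|=3 > 1)], height=3
  node 22: h_left=-1, h_right=3, diff=4 [FAIL (|-1-3|=4 > 1)], height=4
  node 13: h_left=-1, h_right=4, diff=5 [FAIL (|-1-4|=5 > 1)], height=5
  node 9: h_left=-1, h_right=5, diff=6 [FAIL (|-1-5|=6 > 1)], height=6
  node 8: h_left=-1, h_right=6, diff=7 [FAIL (|-1-6|=7 > 1)], height=7
Node 36 violates the condition: |-1 - 1| = 2 > 1.
Result: Not balanced


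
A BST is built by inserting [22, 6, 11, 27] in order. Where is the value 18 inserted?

Starting tree (level order): [22, 6, 27, None, 11]
Insertion path: 22 -> 6 -> 11
Result: insert 18 as right child of 11
Final tree (level order): [22, 6, 27, None, 11, None, None, None, 18]


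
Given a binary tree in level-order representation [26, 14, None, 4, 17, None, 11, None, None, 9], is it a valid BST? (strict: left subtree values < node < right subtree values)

Level-order array: [26, 14, None, 4, 17, None, 11, None, None, 9]
Validate using subtree bounds (lo, hi): at each node, require lo < value < hi,
then recurse left with hi=value and right with lo=value.
Preorder trace (stopping at first violation):
  at node 26 with bounds (-inf, +inf): OK
  at node 14 with bounds (-inf, 26): OK
  at node 4 with bounds (-inf, 14): OK
  at node 11 with bounds (4, 14): OK
  at node 9 with bounds (4, 11): OK
  at node 17 with bounds (14, 26): OK
No violation found at any node.
Result: Valid BST


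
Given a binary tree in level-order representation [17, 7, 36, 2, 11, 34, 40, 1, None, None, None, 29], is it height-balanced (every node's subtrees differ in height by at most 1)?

Tree (level-order array): [17, 7, 36, 2, 11, 34, 40, 1, None, None, None, 29]
Definition: a tree is height-balanced if, at every node, |h(left) - h(right)| <= 1 (empty subtree has height -1).
Bottom-up per-node check:
  node 1: h_left=-1, h_right=-1, diff=0 [OK], height=0
  node 2: h_left=0, h_right=-1, diff=1 [OK], height=1
  node 11: h_left=-1, h_right=-1, diff=0 [OK], height=0
  node 7: h_left=1, h_right=0, diff=1 [OK], height=2
  node 29: h_left=-1, h_right=-1, diff=0 [OK], height=0
  node 34: h_left=0, h_right=-1, diff=1 [OK], height=1
  node 40: h_left=-1, h_right=-1, diff=0 [OK], height=0
  node 36: h_left=1, h_right=0, diff=1 [OK], height=2
  node 17: h_left=2, h_right=2, diff=0 [OK], height=3
All nodes satisfy the balance condition.
Result: Balanced


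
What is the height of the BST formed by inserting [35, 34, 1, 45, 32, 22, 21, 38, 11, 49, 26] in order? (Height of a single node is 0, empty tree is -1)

Insertion order: [35, 34, 1, 45, 32, 22, 21, 38, 11, 49, 26]
Tree (level-order array): [35, 34, 45, 1, None, 38, 49, None, 32, None, None, None, None, 22, None, 21, 26, 11]
Compute height bottom-up (empty subtree = -1):
  height(11) = 1 + max(-1, -1) = 0
  height(21) = 1 + max(0, -1) = 1
  height(26) = 1 + max(-1, -1) = 0
  height(22) = 1 + max(1, 0) = 2
  height(32) = 1 + max(2, -1) = 3
  height(1) = 1 + max(-1, 3) = 4
  height(34) = 1 + max(4, -1) = 5
  height(38) = 1 + max(-1, -1) = 0
  height(49) = 1 + max(-1, -1) = 0
  height(45) = 1 + max(0, 0) = 1
  height(35) = 1 + max(5, 1) = 6
Height = 6


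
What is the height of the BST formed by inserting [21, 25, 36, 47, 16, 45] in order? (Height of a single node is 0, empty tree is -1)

Insertion order: [21, 25, 36, 47, 16, 45]
Tree (level-order array): [21, 16, 25, None, None, None, 36, None, 47, 45]
Compute height bottom-up (empty subtree = -1):
  height(16) = 1 + max(-1, -1) = 0
  height(45) = 1 + max(-1, -1) = 0
  height(47) = 1 + max(0, -1) = 1
  height(36) = 1 + max(-1, 1) = 2
  height(25) = 1 + max(-1, 2) = 3
  height(21) = 1 + max(0, 3) = 4
Height = 4


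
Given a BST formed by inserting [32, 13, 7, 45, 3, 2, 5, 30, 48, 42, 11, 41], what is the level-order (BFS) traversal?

Tree insertion order: [32, 13, 7, 45, 3, 2, 5, 30, 48, 42, 11, 41]
Tree (level-order array): [32, 13, 45, 7, 30, 42, 48, 3, 11, None, None, 41, None, None, None, 2, 5]
BFS from the root, enqueuing left then right child of each popped node:
  queue [32] -> pop 32, enqueue [13, 45], visited so far: [32]
  queue [13, 45] -> pop 13, enqueue [7, 30], visited so far: [32, 13]
  queue [45, 7, 30] -> pop 45, enqueue [42, 48], visited so far: [32, 13, 45]
  queue [7, 30, 42, 48] -> pop 7, enqueue [3, 11], visited so far: [32, 13, 45, 7]
  queue [30, 42, 48, 3, 11] -> pop 30, enqueue [none], visited so far: [32, 13, 45, 7, 30]
  queue [42, 48, 3, 11] -> pop 42, enqueue [41], visited so far: [32, 13, 45, 7, 30, 42]
  queue [48, 3, 11, 41] -> pop 48, enqueue [none], visited so far: [32, 13, 45, 7, 30, 42, 48]
  queue [3, 11, 41] -> pop 3, enqueue [2, 5], visited so far: [32, 13, 45, 7, 30, 42, 48, 3]
  queue [11, 41, 2, 5] -> pop 11, enqueue [none], visited so far: [32, 13, 45, 7, 30, 42, 48, 3, 11]
  queue [41, 2, 5] -> pop 41, enqueue [none], visited so far: [32, 13, 45, 7, 30, 42, 48, 3, 11, 41]
  queue [2, 5] -> pop 2, enqueue [none], visited so far: [32, 13, 45, 7, 30, 42, 48, 3, 11, 41, 2]
  queue [5] -> pop 5, enqueue [none], visited so far: [32, 13, 45, 7, 30, 42, 48, 3, 11, 41, 2, 5]
Result: [32, 13, 45, 7, 30, 42, 48, 3, 11, 41, 2, 5]


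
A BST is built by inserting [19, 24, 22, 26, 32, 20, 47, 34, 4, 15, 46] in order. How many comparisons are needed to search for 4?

Search path for 4: 19 -> 4
Found: True
Comparisons: 2


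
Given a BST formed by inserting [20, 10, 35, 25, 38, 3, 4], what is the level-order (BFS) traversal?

Tree insertion order: [20, 10, 35, 25, 38, 3, 4]
Tree (level-order array): [20, 10, 35, 3, None, 25, 38, None, 4]
BFS from the root, enqueuing left then right child of each popped node:
  queue [20] -> pop 20, enqueue [10, 35], visited so far: [20]
  queue [10, 35] -> pop 10, enqueue [3], visited so far: [20, 10]
  queue [35, 3] -> pop 35, enqueue [25, 38], visited so far: [20, 10, 35]
  queue [3, 25, 38] -> pop 3, enqueue [4], visited so far: [20, 10, 35, 3]
  queue [25, 38, 4] -> pop 25, enqueue [none], visited so far: [20, 10, 35, 3, 25]
  queue [38, 4] -> pop 38, enqueue [none], visited so far: [20, 10, 35, 3, 25, 38]
  queue [4] -> pop 4, enqueue [none], visited so far: [20, 10, 35, 3, 25, 38, 4]
Result: [20, 10, 35, 3, 25, 38, 4]


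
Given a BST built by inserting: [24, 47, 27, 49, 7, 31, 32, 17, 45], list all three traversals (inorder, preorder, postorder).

Tree insertion order: [24, 47, 27, 49, 7, 31, 32, 17, 45]
Tree (level-order array): [24, 7, 47, None, 17, 27, 49, None, None, None, 31, None, None, None, 32, None, 45]
Inorder (L, root, R): [7, 17, 24, 27, 31, 32, 45, 47, 49]
Preorder (root, L, R): [24, 7, 17, 47, 27, 31, 32, 45, 49]
Postorder (L, R, root): [17, 7, 45, 32, 31, 27, 49, 47, 24]


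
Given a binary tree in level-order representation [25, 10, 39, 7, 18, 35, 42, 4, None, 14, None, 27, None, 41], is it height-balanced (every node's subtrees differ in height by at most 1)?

Tree (level-order array): [25, 10, 39, 7, 18, 35, 42, 4, None, 14, None, 27, None, 41]
Definition: a tree is height-balanced if, at every node, |h(left) - h(right)| <= 1 (empty subtree has height -1).
Bottom-up per-node check:
  node 4: h_left=-1, h_right=-1, diff=0 [OK], height=0
  node 7: h_left=0, h_right=-1, diff=1 [OK], height=1
  node 14: h_left=-1, h_right=-1, diff=0 [OK], height=0
  node 18: h_left=0, h_right=-1, diff=1 [OK], height=1
  node 10: h_left=1, h_right=1, diff=0 [OK], height=2
  node 27: h_left=-1, h_right=-1, diff=0 [OK], height=0
  node 35: h_left=0, h_right=-1, diff=1 [OK], height=1
  node 41: h_left=-1, h_right=-1, diff=0 [OK], height=0
  node 42: h_left=0, h_right=-1, diff=1 [OK], height=1
  node 39: h_left=1, h_right=1, diff=0 [OK], height=2
  node 25: h_left=2, h_right=2, diff=0 [OK], height=3
All nodes satisfy the balance condition.
Result: Balanced


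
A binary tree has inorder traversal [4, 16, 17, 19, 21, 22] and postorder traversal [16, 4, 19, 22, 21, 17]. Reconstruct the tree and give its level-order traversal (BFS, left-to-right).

Inorder:   [4, 16, 17, 19, 21, 22]
Postorder: [16, 4, 19, 22, 21, 17]
Algorithm: postorder visits root last, so walk postorder right-to-left;
each value is the root of the current inorder slice — split it at that
value, recurse on the right subtree first, then the left.
Recursive splits:
  root=17; inorder splits into left=[4, 16], right=[19, 21, 22]
  root=21; inorder splits into left=[19], right=[22]
  root=22; inorder splits into left=[], right=[]
  root=19; inorder splits into left=[], right=[]
  root=4; inorder splits into left=[], right=[16]
  root=16; inorder splits into left=[], right=[]
Reconstructed level-order: [17, 4, 21, 16, 19, 22]


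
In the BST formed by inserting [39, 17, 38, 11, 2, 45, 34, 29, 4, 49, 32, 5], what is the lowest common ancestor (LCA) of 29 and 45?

Tree insertion order: [39, 17, 38, 11, 2, 45, 34, 29, 4, 49, 32, 5]
Tree (level-order array): [39, 17, 45, 11, 38, None, 49, 2, None, 34, None, None, None, None, 4, 29, None, None, 5, None, 32]
In a BST, the LCA of p=29, q=45 is the first node v on the
root-to-leaf path with p <= v <= q (go left if both < v, right if both > v).
Walk from root:
  at 39: 29 <= 39 <= 45, this is the LCA
LCA = 39


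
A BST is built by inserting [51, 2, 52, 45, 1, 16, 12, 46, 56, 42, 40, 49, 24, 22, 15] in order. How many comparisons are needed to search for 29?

Search path for 29: 51 -> 2 -> 45 -> 16 -> 42 -> 40 -> 24
Found: False
Comparisons: 7


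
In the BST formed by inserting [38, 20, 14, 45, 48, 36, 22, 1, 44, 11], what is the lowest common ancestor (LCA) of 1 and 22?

Tree insertion order: [38, 20, 14, 45, 48, 36, 22, 1, 44, 11]
Tree (level-order array): [38, 20, 45, 14, 36, 44, 48, 1, None, 22, None, None, None, None, None, None, 11]
In a BST, the LCA of p=1, q=22 is the first node v on the
root-to-leaf path with p <= v <= q (go left if both < v, right if both > v).
Walk from root:
  at 38: both 1 and 22 < 38, go left
  at 20: 1 <= 20 <= 22, this is the LCA
LCA = 20


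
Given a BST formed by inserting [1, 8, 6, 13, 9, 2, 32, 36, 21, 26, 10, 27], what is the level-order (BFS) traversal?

Tree insertion order: [1, 8, 6, 13, 9, 2, 32, 36, 21, 26, 10, 27]
Tree (level-order array): [1, None, 8, 6, 13, 2, None, 9, 32, None, None, None, 10, 21, 36, None, None, None, 26, None, None, None, 27]
BFS from the root, enqueuing left then right child of each popped node:
  queue [1] -> pop 1, enqueue [8], visited so far: [1]
  queue [8] -> pop 8, enqueue [6, 13], visited so far: [1, 8]
  queue [6, 13] -> pop 6, enqueue [2], visited so far: [1, 8, 6]
  queue [13, 2] -> pop 13, enqueue [9, 32], visited so far: [1, 8, 6, 13]
  queue [2, 9, 32] -> pop 2, enqueue [none], visited so far: [1, 8, 6, 13, 2]
  queue [9, 32] -> pop 9, enqueue [10], visited so far: [1, 8, 6, 13, 2, 9]
  queue [32, 10] -> pop 32, enqueue [21, 36], visited so far: [1, 8, 6, 13, 2, 9, 32]
  queue [10, 21, 36] -> pop 10, enqueue [none], visited so far: [1, 8, 6, 13, 2, 9, 32, 10]
  queue [21, 36] -> pop 21, enqueue [26], visited so far: [1, 8, 6, 13, 2, 9, 32, 10, 21]
  queue [36, 26] -> pop 36, enqueue [none], visited so far: [1, 8, 6, 13, 2, 9, 32, 10, 21, 36]
  queue [26] -> pop 26, enqueue [27], visited so far: [1, 8, 6, 13, 2, 9, 32, 10, 21, 36, 26]
  queue [27] -> pop 27, enqueue [none], visited so far: [1, 8, 6, 13, 2, 9, 32, 10, 21, 36, 26, 27]
Result: [1, 8, 6, 13, 2, 9, 32, 10, 21, 36, 26, 27]


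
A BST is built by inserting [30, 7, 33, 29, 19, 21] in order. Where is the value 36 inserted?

Starting tree (level order): [30, 7, 33, None, 29, None, None, 19, None, None, 21]
Insertion path: 30 -> 33
Result: insert 36 as right child of 33
Final tree (level order): [30, 7, 33, None, 29, None, 36, 19, None, None, None, None, 21]


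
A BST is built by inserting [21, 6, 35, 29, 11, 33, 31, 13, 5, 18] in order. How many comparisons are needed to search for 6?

Search path for 6: 21 -> 6
Found: True
Comparisons: 2


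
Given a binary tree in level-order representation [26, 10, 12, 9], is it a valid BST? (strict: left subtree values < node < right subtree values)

Level-order array: [26, 10, 12, 9]
Validate using subtree bounds (lo, hi): at each node, require lo < value < hi,
then recurse left with hi=value and right with lo=value.
Preorder trace (stopping at first violation):
  at node 26 with bounds (-inf, +inf): OK
  at node 10 with bounds (-inf, 26): OK
  at node 9 with bounds (-inf, 10): OK
  at node 12 with bounds (26, +inf): VIOLATION
Node 12 violates its bound: not (26 < 12 < +inf).
Result: Not a valid BST


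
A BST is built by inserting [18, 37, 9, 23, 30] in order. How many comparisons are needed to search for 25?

Search path for 25: 18 -> 37 -> 23 -> 30
Found: False
Comparisons: 4


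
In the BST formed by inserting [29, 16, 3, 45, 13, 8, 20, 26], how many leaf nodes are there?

Tree built from: [29, 16, 3, 45, 13, 8, 20, 26]
Tree (level-order array): [29, 16, 45, 3, 20, None, None, None, 13, None, 26, 8]
Rule: A leaf has 0 children.
Per-node child counts:
  node 29: 2 child(ren)
  node 16: 2 child(ren)
  node 3: 1 child(ren)
  node 13: 1 child(ren)
  node 8: 0 child(ren)
  node 20: 1 child(ren)
  node 26: 0 child(ren)
  node 45: 0 child(ren)
Matching nodes: [8, 26, 45]
Count of leaf nodes: 3


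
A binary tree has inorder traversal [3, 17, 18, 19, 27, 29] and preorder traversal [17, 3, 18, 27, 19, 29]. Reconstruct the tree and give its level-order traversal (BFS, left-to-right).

Inorder:  [3, 17, 18, 19, 27, 29]
Preorder: [17, 3, 18, 27, 19, 29]
Algorithm: preorder visits root first, so consume preorder in order;
for each root, split the current inorder slice at that value into
left-subtree inorder and right-subtree inorder, then recurse.
Recursive splits:
  root=17; inorder splits into left=[3], right=[18, 19, 27, 29]
  root=3; inorder splits into left=[], right=[]
  root=18; inorder splits into left=[], right=[19, 27, 29]
  root=27; inorder splits into left=[19], right=[29]
  root=19; inorder splits into left=[], right=[]
  root=29; inorder splits into left=[], right=[]
Reconstructed level-order: [17, 3, 18, 27, 19, 29]


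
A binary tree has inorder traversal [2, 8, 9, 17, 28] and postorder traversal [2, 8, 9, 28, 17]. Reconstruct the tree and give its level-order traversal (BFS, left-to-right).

Inorder:   [2, 8, 9, 17, 28]
Postorder: [2, 8, 9, 28, 17]
Algorithm: postorder visits root last, so walk postorder right-to-left;
each value is the root of the current inorder slice — split it at that
value, recurse on the right subtree first, then the left.
Recursive splits:
  root=17; inorder splits into left=[2, 8, 9], right=[28]
  root=28; inorder splits into left=[], right=[]
  root=9; inorder splits into left=[2, 8], right=[]
  root=8; inorder splits into left=[2], right=[]
  root=2; inorder splits into left=[], right=[]
Reconstructed level-order: [17, 9, 28, 8, 2]


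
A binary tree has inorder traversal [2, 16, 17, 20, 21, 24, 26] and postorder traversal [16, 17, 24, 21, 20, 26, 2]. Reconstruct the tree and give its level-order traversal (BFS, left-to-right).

Inorder:   [2, 16, 17, 20, 21, 24, 26]
Postorder: [16, 17, 24, 21, 20, 26, 2]
Algorithm: postorder visits root last, so walk postorder right-to-left;
each value is the root of the current inorder slice — split it at that
value, recurse on the right subtree first, then the left.
Recursive splits:
  root=2; inorder splits into left=[], right=[16, 17, 20, 21, 24, 26]
  root=26; inorder splits into left=[16, 17, 20, 21, 24], right=[]
  root=20; inorder splits into left=[16, 17], right=[21, 24]
  root=21; inorder splits into left=[], right=[24]
  root=24; inorder splits into left=[], right=[]
  root=17; inorder splits into left=[16], right=[]
  root=16; inorder splits into left=[], right=[]
Reconstructed level-order: [2, 26, 20, 17, 21, 16, 24]


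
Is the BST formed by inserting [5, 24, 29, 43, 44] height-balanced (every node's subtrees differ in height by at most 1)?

Tree (level-order array): [5, None, 24, None, 29, None, 43, None, 44]
Definition: a tree is height-balanced if, at every node, |h(left) - h(right)| <= 1 (empty subtree has height -1).
Bottom-up per-node check:
  node 44: h_left=-1, h_right=-1, diff=0 [OK], height=0
  node 43: h_left=-1, h_right=0, diff=1 [OK], height=1
  node 29: h_left=-1, h_right=1, diff=2 [FAIL (|-1-1|=2 > 1)], height=2
  node 24: h_left=-1, h_right=2, diff=3 [FAIL (|-1-2|=3 > 1)], height=3
  node 5: h_left=-1, h_right=3, diff=4 [FAIL (|-1-3|=4 > 1)], height=4
Node 29 violates the condition: |-1 - 1| = 2 > 1.
Result: Not balanced


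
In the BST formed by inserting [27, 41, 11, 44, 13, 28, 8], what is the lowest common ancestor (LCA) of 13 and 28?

Tree insertion order: [27, 41, 11, 44, 13, 28, 8]
Tree (level-order array): [27, 11, 41, 8, 13, 28, 44]
In a BST, the LCA of p=13, q=28 is the first node v on the
root-to-leaf path with p <= v <= q (go left if both < v, right if both > v).
Walk from root:
  at 27: 13 <= 27 <= 28, this is the LCA
LCA = 27


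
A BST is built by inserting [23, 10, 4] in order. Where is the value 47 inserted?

Starting tree (level order): [23, 10, None, 4]
Insertion path: 23
Result: insert 47 as right child of 23
Final tree (level order): [23, 10, 47, 4]


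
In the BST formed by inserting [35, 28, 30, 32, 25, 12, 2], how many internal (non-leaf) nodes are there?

Tree built from: [35, 28, 30, 32, 25, 12, 2]
Tree (level-order array): [35, 28, None, 25, 30, 12, None, None, 32, 2]
Rule: An internal node has at least one child.
Per-node child counts:
  node 35: 1 child(ren)
  node 28: 2 child(ren)
  node 25: 1 child(ren)
  node 12: 1 child(ren)
  node 2: 0 child(ren)
  node 30: 1 child(ren)
  node 32: 0 child(ren)
Matching nodes: [35, 28, 25, 12, 30]
Count of internal (non-leaf) nodes: 5


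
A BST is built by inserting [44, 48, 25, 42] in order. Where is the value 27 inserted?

Starting tree (level order): [44, 25, 48, None, 42]
Insertion path: 44 -> 25 -> 42
Result: insert 27 as left child of 42
Final tree (level order): [44, 25, 48, None, 42, None, None, 27]


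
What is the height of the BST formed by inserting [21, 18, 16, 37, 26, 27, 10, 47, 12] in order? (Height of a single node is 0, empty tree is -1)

Insertion order: [21, 18, 16, 37, 26, 27, 10, 47, 12]
Tree (level-order array): [21, 18, 37, 16, None, 26, 47, 10, None, None, 27, None, None, None, 12]
Compute height bottom-up (empty subtree = -1):
  height(12) = 1 + max(-1, -1) = 0
  height(10) = 1 + max(-1, 0) = 1
  height(16) = 1 + max(1, -1) = 2
  height(18) = 1 + max(2, -1) = 3
  height(27) = 1 + max(-1, -1) = 0
  height(26) = 1 + max(-1, 0) = 1
  height(47) = 1 + max(-1, -1) = 0
  height(37) = 1 + max(1, 0) = 2
  height(21) = 1 + max(3, 2) = 4
Height = 4


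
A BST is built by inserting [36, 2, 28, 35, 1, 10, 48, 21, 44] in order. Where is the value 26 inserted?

Starting tree (level order): [36, 2, 48, 1, 28, 44, None, None, None, 10, 35, None, None, None, 21]
Insertion path: 36 -> 2 -> 28 -> 10 -> 21
Result: insert 26 as right child of 21
Final tree (level order): [36, 2, 48, 1, 28, 44, None, None, None, 10, 35, None, None, None, 21, None, None, None, 26]


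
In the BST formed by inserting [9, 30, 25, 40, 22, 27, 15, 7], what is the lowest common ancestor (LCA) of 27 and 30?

Tree insertion order: [9, 30, 25, 40, 22, 27, 15, 7]
Tree (level-order array): [9, 7, 30, None, None, 25, 40, 22, 27, None, None, 15]
In a BST, the LCA of p=27, q=30 is the first node v on the
root-to-leaf path with p <= v <= q (go left if both < v, right if both > v).
Walk from root:
  at 9: both 27 and 30 > 9, go right
  at 30: 27 <= 30 <= 30, this is the LCA
LCA = 30


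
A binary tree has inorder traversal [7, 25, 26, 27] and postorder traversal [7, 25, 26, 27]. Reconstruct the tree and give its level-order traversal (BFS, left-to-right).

Inorder:   [7, 25, 26, 27]
Postorder: [7, 25, 26, 27]
Algorithm: postorder visits root last, so walk postorder right-to-left;
each value is the root of the current inorder slice — split it at that
value, recurse on the right subtree first, then the left.
Recursive splits:
  root=27; inorder splits into left=[7, 25, 26], right=[]
  root=26; inorder splits into left=[7, 25], right=[]
  root=25; inorder splits into left=[7], right=[]
  root=7; inorder splits into left=[], right=[]
Reconstructed level-order: [27, 26, 25, 7]


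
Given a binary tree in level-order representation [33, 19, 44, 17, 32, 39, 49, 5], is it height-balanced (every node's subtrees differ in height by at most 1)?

Tree (level-order array): [33, 19, 44, 17, 32, 39, 49, 5]
Definition: a tree is height-balanced if, at every node, |h(left) - h(right)| <= 1 (empty subtree has height -1).
Bottom-up per-node check:
  node 5: h_left=-1, h_right=-1, diff=0 [OK], height=0
  node 17: h_left=0, h_right=-1, diff=1 [OK], height=1
  node 32: h_left=-1, h_right=-1, diff=0 [OK], height=0
  node 19: h_left=1, h_right=0, diff=1 [OK], height=2
  node 39: h_left=-1, h_right=-1, diff=0 [OK], height=0
  node 49: h_left=-1, h_right=-1, diff=0 [OK], height=0
  node 44: h_left=0, h_right=0, diff=0 [OK], height=1
  node 33: h_left=2, h_right=1, diff=1 [OK], height=3
All nodes satisfy the balance condition.
Result: Balanced


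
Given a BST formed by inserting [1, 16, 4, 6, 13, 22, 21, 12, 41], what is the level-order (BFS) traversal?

Tree insertion order: [1, 16, 4, 6, 13, 22, 21, 12, 41]
Tree (level-order array): [1, None, 16, 4, 22, None, 6, 21, 41, None, 13, None, None, None, None, 12]
BFS from the root, enqueuing left then right child of each popped node:
  queue [1] -> pop 1, enqueue [16], visited so far: [1]
  queue [16] -> pop 16, enqueue [4, 22], visited so far: [1, 16]
  queue [4, 22] -> pop 4, enqueue [6], visited so far: [1, 16, 4]
  queue [22, 6] -> pop 22, enqueue [21, 41], visited so far: [1, 16, 4, 22]
  queue [6, 21, 41] -> pop 6, enqueue [13], visited so far: [1, 16, 4, 22, 6]
  queue [21, 41, 13] -> pop 21, enqueue [none], visited so far: [1, 16, 4, 22, 6, 21]
  queue [41, 13] -> pop 41, enqueue [none], visited so far: [1, 16, 4, 22, 6, 21, 41]
  queue [13] -> pop 13, enqueue [12], visited so far: [1, 16, 4, 22, 6, 21, 41, 13]
  queue [12] -> pop 12, enqueue [none], visited so far: [1, 16, 4, 22, 6, 21, 41, 13, 12]
Result: [1, 16, 4, 22, 6, 21, 41, 13, 12]


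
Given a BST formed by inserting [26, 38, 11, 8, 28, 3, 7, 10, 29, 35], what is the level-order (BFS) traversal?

Tree insertion order: [26, 38, 11, 8, 28, 3, 7, 10, 29, 35]
Tree (level-order array): [26, 11, 38, 8, None, 28, None, 3, 10, None, 29, None, 7, None, None, None, 35]
BFS from the root, enqueuing left then right child of each popped node:
  queue [26] -> pop 26, enqueue [11, 38], visited so far: [26]
  queue [11, 38] -> pop 11, enqueue [8], visited so far: [26, 11]
  queue [38, 8] -> pop 38, enqueue [28], visited so far: [26, 11, 38]
  queue [8, 28] -> pop 8, enqueue [3, 10], visited so far: [26, 11, 38, 8]
  queue [28, 3, 10] -> pop 28, enqueue [29], visited so far: [26, 11, 38, 8, 28]
  queue [3, 10, 29] -> pop 3, enqueue [7], visited so far: [26, 11, 38, 8, 28, 3]
  queue [10, 29, 7] -> pop 10, enqueue [none], visited so far: [26, 11, 38, 8, 28, 3, 10]
  queue [29, 7] -> pop 29, enqueue [35], visited so far: [26, 11, 38, 8, 28, 3, 10, 29]
  queue [7, 35] -> pop 7, enqueue [none], visited so far: [26, 11, 38, 8, 28, 3, 10, 29, 7]
  queue [35] -> pop 35, enqueue [none], visited so far: [26, 11, 38, 8, 28, 3, 10, 29, 7, 35]
Result: [26, 11, 38, 8, 28, 3, 10, 29, 7, 35]


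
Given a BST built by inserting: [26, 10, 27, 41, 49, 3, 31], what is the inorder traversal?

Tree insertion order: [26, 10, 27, 41, 49, 3, 31]
Tree (level-order array): [26, 10, 27, 3, None, None, 41, None, None, 31, 49]
Inorder traversal: [3, 10, 26, 27, 31, 41, 49]


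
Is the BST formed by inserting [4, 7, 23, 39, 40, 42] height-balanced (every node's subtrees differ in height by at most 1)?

Tree (level-order array): [4, None, 7, None, 23, None, 39, None, 40, None, 42]
Definition: a tree is height-balanced if, at every node, |h(left) - h(right)| <= 1 (empty subtree has height -1).
Bottom-up per-node check:
  node 42: h_left=-1, h_right=-1, diff=0 [OK], height=0
  node 40: h_left=-1, h_right=0, diff=1 [OK], height=1
  node 39: h_left=-1, h_right=1, diff=2 [FAIL (|-1-1|=2 > 1)], height=2
  node 23: h_left=-1, h_right=2, diff=3 [FAIL (|-1-2|=3 > 1)], height=3
  node 7: h_left=-1, h_right=3, diff=4 [FAIL (|-1-3|=4 > 1)], height=4
  node 4: h_left=-1, h_right=4, diff=5 [FAIL (|-1-4|=5 > 1)], height=5
Node 39 violates the condition: |-1 - 1| = 2 > 1.
Result: Not balanced


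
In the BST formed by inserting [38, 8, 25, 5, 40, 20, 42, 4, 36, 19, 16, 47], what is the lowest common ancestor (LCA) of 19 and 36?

Tree insertion order: [38, 8, 25, 5, 40, 20, 42, 4, 36, 19, 16, 47]
Tree (level-order array): [38, 8, 40, 5, 25, None, 42, 4, None, 20, 36, None, 47, None, None, 19, None, None, None, None, None, 16]
In a BST, the LCA of p=19, q=36 is the first node v on the
root-to-leaf path with p <= v <= q (go left if both < v, right if both > v).
Walk from root:
  at 38: both 19 and 36 < 38, go left
  at 8: both 19 and 36 > 8, go right
  at 25: 19 <= 25 <= 36, this is the LCA
LCA = 25


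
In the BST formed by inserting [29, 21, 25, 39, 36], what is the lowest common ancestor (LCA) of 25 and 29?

Tree insertion order: [29, 21, 25, 39, 36]
Tree (level-order array): [29, 21, 39, None, 25, 36]
In a BST, the LCA of p=25, q=29 is the first node v on the
root-to-leaf path with p <= v <= q (go left if both < v, right if both > v).
Walk from root:
  at 29: 25 <= 29 <= 29, this is the LCA
LCA = 29


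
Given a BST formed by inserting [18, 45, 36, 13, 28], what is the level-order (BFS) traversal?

Tree insertion order: [18, 45, 36, 13, 28]
Tree (level-order array): [18, 13, 45, None, None, 36, None, 28]
BFS from the root, enqueuing left then right child of each popped node:
  queue [18] -> pop 18, enqueue [13, 45], visited so far: [18]
  queue [13, 45] -> pop 13, enqueue [none], visited so far: [18, 13]
  queue [45] -> pop 45, enqueue [36], visited so far: [18, 13, 45]
  queue [36] -> pop 36, enqueue [28], visited so far: [18, 13, 45, 36]
  queue [28] -> pop 28, enqueue [none], visited so far: [18, 13, 45, 36, 28]
Result: [18, 13, 45, 36, 28]


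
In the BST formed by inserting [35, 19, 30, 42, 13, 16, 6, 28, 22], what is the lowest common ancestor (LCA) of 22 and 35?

Tree insertion order: [35, 19, 30, 42, 13, 16, 6, 28, 22]
Tree (level-order array): [35, 19, 42, 13, 30, None, None, 6, 16, 28, None, None, None, None, None, 22]
In a BST, the LCA of p=22, q=35 is the first node v on the
root-to-leaf path with p <= v <= q (go left if both < v, right if both > v).
Walk from root:
  at 35: 22 <= 35 <= 35, this is the LCA
LCA = 35


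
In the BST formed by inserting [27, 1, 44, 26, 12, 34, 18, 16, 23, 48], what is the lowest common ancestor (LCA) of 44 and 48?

Tree insertion order: [27, 1, 44, 26, 12, 34, 18, 16, 23, 48]
Tree (level-order array): [27, 1, 44, None, 26, 34, 48, 12, None, None, None, None, None, None, 18, 16, 23]
In a BST, the LCA of p=44, q=48 is the first node v on the
root-to-leaf path with p <= v <= q (go left if both < v, right if both > v).
Walk from root:
  at 27: both 44 and 48 > 27, go right
  at 44: 44 <= 44 <= 48, this is the LCA
LCA = 44
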